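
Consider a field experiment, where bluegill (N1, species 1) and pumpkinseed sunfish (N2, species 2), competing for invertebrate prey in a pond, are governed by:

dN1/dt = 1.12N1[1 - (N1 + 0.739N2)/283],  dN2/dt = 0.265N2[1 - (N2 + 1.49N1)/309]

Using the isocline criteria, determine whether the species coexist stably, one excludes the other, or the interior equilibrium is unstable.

Compare the nullcline intercepts: K1/α12 = 283/0.739 = 383 > K2 = 309; K2/α21 = 309/1.49 = 207 < K1 = 283.
Since the inequalities point opposite ways, species 1 can invade but species 2 cannot.

species 1 excludes species 2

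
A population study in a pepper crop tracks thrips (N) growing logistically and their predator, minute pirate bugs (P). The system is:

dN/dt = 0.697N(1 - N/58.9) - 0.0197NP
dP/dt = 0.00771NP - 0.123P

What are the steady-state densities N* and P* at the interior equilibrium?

From dP/dt = 0 with P > 0: 0.00771N* = 0.123, so N* = 16.
Substitute into dN/dt = 0: 0.697(1 - 16/58.9) = 0.0197P*.
The bracket is 0.729, giving P* = 0.508/0.0197 = 25.8.

N* ≈ 16, P* ≈ 25.8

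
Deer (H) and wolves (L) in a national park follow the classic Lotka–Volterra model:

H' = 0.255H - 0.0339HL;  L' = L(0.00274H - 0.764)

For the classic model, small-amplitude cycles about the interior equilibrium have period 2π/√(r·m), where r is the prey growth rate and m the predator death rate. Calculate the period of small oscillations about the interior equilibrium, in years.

Here r = 0.255 and m = 0.764, so r·m = 0.195.
ω = √0.195 = 0.441 per year, hence T = 2π/ω ≈ 14.2 years.

T ≈ 14.2 years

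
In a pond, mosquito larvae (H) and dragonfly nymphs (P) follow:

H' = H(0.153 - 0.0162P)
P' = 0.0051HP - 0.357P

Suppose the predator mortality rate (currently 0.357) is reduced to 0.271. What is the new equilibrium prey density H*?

H* ≈ 53.1

At the interior fixed point, setting dP/dt = 0 with P > 0 fixes H* = (predator death rate)/(HP coefficient) — independent of the other coefficients.
With the change, H* = 0.271/0.0051 = 53.1; it falls from 70.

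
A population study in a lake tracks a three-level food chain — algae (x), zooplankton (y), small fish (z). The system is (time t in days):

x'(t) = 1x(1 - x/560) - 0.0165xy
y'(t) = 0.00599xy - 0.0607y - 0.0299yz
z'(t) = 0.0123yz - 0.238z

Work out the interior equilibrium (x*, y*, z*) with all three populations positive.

x* ≈ 381, y* ≈ 19.3, z* ≈ 74.3

From dz/dt = 0: 0.0123y* = 0.238, so y* = 19.3.
From dx/dt = 0: 1(1 - x*/560) = 0.0165·19.3, giving x* = 560·(1 - 0.319) = 381.
From dy/dt = 0: 0.00599·381 - 0.0607 = 0.0299z*, so z* = 2.22/0.0299 = 74.3.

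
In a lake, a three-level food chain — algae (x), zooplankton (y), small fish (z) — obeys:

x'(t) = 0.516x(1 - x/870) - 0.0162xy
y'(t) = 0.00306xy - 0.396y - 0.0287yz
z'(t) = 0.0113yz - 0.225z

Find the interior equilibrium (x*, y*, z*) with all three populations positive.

From dz/dt = 0: 0.0113y* = 0.225, so y* = 19.9.
From dx/dt = 0: 0.516(1 - x*/870) = 0.0162·19.9, giving x* = 870·(1 - 0.625) = 326.
From dy/dt = 0: 0.00306·326 - 0.396 = 0.0287z*, so z* = 0.602/0.0287 = 21.

x* ≈ 326, y* ≈ 19.9, z* ≈ 21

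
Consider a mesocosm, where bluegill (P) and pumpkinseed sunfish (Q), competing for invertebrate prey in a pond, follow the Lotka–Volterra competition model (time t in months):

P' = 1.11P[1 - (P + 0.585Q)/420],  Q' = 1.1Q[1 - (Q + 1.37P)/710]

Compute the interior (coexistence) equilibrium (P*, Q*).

Setting both brackets to zero gives the nullclines P + 0.585Q = 420 and 1.37P + Q = 710.
Substituting Q = 710 - 1.37P into the first: P(1 - 0.585·1.37) = 420 - 0.585·710.
So P* = 4.65/0.199 = 23.4, and then Q* = 710 - 1.37·23.4 = 678.

P* ≈ 23.4, Q* ≈ 678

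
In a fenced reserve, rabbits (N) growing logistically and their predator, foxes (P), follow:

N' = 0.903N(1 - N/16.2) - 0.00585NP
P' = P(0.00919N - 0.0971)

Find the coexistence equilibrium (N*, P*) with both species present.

From dP/dt = 0 with P > 0: 0.00919N* = 0.0971, so N* = 10.6.
Substitute into dN/dt = 0: 0.903(1 - 10.6/16.2) = 0.00585P*.
The bracket is 0.348, giving P* = 0.314/0.00585 = 53.7.

N* ≈ 10.6, P* ≈ 53.7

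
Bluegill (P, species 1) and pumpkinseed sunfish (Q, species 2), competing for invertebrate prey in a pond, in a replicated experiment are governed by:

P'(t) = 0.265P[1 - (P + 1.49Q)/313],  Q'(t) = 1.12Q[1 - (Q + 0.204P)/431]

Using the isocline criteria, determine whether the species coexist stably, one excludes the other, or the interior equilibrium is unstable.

species 2 excludes species 1

Compare the nullcline intercepts: K1/α12 = 313/1.49 = 210 < K2 = 431; K2/α21 = 431/0.204 = 2110 > K1 = 313.
Since the inequalities point opposite ways, species 2 can invade but species 1 cannot.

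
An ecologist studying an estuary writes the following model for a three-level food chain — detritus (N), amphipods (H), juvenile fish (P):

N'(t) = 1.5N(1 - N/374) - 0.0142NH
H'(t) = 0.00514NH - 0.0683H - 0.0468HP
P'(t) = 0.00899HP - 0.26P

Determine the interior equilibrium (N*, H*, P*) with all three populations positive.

From dP/dt = 0: 0.00899H* = 0.26, so H* = 28.9.
From dN/dt = 0: 1.5(1 - N*/374) = 0.0142·28.9, giving N* = 374·(1 - 0.274) = 272.
From dH/dt = 0: 0.00514·272 - 0.0683 = 0.0468P*, so P* = 1.33/0.0468 = 28.4.

N* ≈ 272, H* ≈ 28.9, P* ≈ 28.4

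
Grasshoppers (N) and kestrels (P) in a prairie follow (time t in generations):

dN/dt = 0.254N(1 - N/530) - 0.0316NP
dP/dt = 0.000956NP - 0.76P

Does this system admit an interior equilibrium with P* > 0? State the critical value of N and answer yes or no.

The predator equation gives dP/dt > 0 only when N > 0.76/0.000956 = 795.
Without the predator, N → K = 530. Since 530 < 795, the predator cannot invade.

Threshold N = 795; K < 795, so no, the predator goes extinct.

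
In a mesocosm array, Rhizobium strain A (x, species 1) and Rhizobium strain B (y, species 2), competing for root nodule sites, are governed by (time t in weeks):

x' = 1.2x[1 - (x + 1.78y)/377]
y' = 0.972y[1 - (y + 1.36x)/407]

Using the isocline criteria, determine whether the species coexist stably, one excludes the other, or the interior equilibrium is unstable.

unstable coexistence (outcome depends on initial conditions)

Compare the nullcline intercepts: K1/α12 = 377/1.78 = 212 < K2 = 407; K2/α21 = 407/1.36 = 299 < K1 = 377.
Since both are reversed, neither can invade when rare; the interior point is a saddle.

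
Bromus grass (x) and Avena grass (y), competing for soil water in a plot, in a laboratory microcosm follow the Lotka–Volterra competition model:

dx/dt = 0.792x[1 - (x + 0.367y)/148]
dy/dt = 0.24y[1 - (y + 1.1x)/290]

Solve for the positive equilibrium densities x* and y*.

Setting both brackets to zero gives the nullclines x + 0.367y = 148 and 1.1x + y = 290.
Substituting y = 290 - 1.1x into the first: x(1 - 0.367·1.1) = 148 - 0.367·290.
So x* = 41.6/0.596 = 69.7, and then y* = 290 - 1.1·69.7 = 213.

x* ≈ 69.7, y* ≈ 213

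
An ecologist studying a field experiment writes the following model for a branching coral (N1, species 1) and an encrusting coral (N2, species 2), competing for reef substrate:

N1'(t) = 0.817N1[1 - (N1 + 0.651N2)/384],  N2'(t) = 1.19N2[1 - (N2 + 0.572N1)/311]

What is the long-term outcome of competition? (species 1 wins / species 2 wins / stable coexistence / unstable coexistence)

stable coexistence

Compare the nullcline intercepts: K1/α12 = 384/0.651 = 590 > K2 = 311; K2/α21 = 311/0.572 = 544 > K1 = 384.
Since both inequalities hold, each species can invade when rare, so the interior equilibrium is stable.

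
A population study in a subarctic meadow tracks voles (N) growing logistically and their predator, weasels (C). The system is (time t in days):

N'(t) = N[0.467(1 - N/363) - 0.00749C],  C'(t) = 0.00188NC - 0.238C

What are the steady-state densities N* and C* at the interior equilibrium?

From dC/dt = 0 with C > 0: 0.00188N* = 0.238, so N* = 127.
Substitute into dN/dt = 0: 0.467(1 - 127/363) = 0.00749C*.
The bracket is 0.651, giving C* = 0.304/0.00749 = 40.6.

N* ≈ 127, C* ≈ 40.6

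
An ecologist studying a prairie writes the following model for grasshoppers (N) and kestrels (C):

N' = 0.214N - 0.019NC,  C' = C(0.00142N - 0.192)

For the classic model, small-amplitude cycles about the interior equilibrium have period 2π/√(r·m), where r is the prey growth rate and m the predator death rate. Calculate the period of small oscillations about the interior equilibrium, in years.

Here r = 0.214 and m = 0.192, so r·m = 0.0411.
ω = √0.0411 = 0.203 per year, hence T = 2π/ω ≈ 31 years.

T ≈ 31 years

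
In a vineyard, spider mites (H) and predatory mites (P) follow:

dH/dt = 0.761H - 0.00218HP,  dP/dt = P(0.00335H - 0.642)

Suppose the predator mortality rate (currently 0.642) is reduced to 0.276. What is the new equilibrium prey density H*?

H* ≈ 82.4

At the interior fixed point, setting dP/dt = 0 with P > 0 fixes H* = (predator death rate)/(HP coefficient) — independent of the other coefficients.
With the change, H* = 0.276/0.00335 = 82.4; it falls from 192.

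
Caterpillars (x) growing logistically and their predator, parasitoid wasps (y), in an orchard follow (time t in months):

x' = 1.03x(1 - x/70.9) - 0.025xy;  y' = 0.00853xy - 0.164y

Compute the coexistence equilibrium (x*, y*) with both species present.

x* ≈ 19.2, y* ≈ 30

From dy/dt = 0 with y > 0: 0.00853x* = 0.164, so x* = 19.2.
Substitute into dx/dt = 0: 1.03(1 - 19.2/70.9) = 0.025y*.
The bracket is 0.729, giving y* = 0.751/0.025 = 30.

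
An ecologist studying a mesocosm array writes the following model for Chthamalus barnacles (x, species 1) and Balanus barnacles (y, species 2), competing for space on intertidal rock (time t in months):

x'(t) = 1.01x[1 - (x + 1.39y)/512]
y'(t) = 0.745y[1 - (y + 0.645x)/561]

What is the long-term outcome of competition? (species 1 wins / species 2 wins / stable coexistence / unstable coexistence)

species 2 excludes species 1

Compare the nullcline intercepts: K1/α12 = 512/1.39 = 368 < K2 = 561; K2/α21 = 561/0.645 = 870 > K1 = 512.
Since the inequalities point opposite ways, species 2 can invade but species 1 cannot.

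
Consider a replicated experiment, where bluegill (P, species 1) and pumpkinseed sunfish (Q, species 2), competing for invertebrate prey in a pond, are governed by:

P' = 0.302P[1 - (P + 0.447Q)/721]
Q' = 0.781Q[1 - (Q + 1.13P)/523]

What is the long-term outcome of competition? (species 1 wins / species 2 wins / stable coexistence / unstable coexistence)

species 1 excludes species 2

Compare the nullcline intercepts: K1/α12 = 721/0.447 = 1610 > K2 = 523; K2/α21 = 523/1.13 = 463 < K1 = 721.
Since the inequalities point opposite ways, species 1 can invade but species 2 cannot.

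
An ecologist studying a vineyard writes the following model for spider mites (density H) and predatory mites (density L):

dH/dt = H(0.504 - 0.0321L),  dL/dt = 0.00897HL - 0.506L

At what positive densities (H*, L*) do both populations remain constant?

Set dL/dt = 0 with L > 0: 0.00897H - 0.506 = 0, so H* = 0.506/0.00897 = 56.4.
Set dH/dt = 0 with H > 0: 0.504 - 0.0321L = 0, so L* = 0.504/0.0321 = 15.7.

H* ≈ 56.4, L* ≈ 15.7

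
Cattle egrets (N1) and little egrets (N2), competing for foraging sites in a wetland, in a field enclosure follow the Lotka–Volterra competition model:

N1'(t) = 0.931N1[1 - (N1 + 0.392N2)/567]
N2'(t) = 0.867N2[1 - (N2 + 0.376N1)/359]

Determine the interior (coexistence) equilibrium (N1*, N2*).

N1* ≈ 500, N2* ≈ 171

Setting both brackets to zero gives the nullclines N1 + 0.392N2 = 567 and 0.376N1 + N2 = 359.
Substituting N2 = 359 - 0.376N1 into the first: N1(1 - 0.392·0.376) = 567 - 0.392·359.
So N1* = 426/0.853 = 500, and then N2* = 359 - 0.376·500 = 171.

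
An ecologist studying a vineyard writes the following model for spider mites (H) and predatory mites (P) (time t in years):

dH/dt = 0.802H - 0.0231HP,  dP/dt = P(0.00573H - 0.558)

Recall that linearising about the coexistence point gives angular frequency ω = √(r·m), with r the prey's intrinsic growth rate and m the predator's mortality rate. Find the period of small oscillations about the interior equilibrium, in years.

T ≈ 9.39 years

Here r = 0.802 and m = 0.558, so r·m = 0.448.
ω = √0.448 = 0.669 per year, hence T = 2π/ω ≈ 9.39 years.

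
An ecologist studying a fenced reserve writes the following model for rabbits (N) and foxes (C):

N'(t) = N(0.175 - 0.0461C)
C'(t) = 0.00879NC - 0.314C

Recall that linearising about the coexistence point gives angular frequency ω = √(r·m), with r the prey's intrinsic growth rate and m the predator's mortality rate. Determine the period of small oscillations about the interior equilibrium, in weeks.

T ≈ 26.8 weeks

Here r = 0.175 and m = 0.314, so r·m = 0.0549.
ω = √0.0549 = 0.234 per week, hence T = 2π/ω ≈ 26.8 weeks.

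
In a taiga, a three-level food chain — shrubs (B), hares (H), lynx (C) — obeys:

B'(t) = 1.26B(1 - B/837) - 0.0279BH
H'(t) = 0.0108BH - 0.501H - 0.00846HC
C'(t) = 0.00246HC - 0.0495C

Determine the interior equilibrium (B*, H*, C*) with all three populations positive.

From dC/dt = 0: 0.00246H* = 0.0495, so H* = 20.1.
From dB/dt = 0: 1.26(1 - B*/837) = 0.0279·20.1, giving B* = 837·(1 - 0.446) = 464.
From dH/dt = 0: 0.0108·464 - 0.501 = 0.00846C*, so C* = 4.51/0.00846 = 533.

B* ≈ 464, H* ≈ 20.1, C* ≈ 533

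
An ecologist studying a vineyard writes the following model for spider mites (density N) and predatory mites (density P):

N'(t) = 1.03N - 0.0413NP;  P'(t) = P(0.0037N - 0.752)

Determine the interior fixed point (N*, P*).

N* ≈ 203, P* ≈ 24.9

Set dP/dt = 0 with P > 0: 0.0037N - 0.752 = 0, so N* = 0.752/0.0037 = 203.
Set dN/dt = 0 with N > 0: 1.03 - 0.0413P = 0, so P* = 1.03/0.0413 = 24.9.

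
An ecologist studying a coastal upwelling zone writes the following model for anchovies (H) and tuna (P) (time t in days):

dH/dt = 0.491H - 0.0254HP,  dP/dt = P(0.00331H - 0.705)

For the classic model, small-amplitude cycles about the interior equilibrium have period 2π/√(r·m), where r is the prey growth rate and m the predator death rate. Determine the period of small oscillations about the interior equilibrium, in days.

T ≈ 10.7 days

Here r = 0.491 and m = 0.705, so r·m = 0.346.
ω = √0.346 = 0.588 per day, hence T = 2π/ω ≈ 10.7 days.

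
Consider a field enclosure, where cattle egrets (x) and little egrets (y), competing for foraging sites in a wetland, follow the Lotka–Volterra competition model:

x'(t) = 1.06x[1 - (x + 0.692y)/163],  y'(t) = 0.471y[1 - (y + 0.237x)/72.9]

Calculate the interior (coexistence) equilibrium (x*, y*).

Setting both brackets to zero gives the nullclines x + 0.692y = 163 and 0.237x + y = 72.9.
Substituting y = 72.9 - 0.237x into the first: x(1 - 0.692·0.237) = 163 - 0.692·72.9.
So x* = 113/0.836 = 135, and then y* = 72.9 - 0.237·135 = 41.

x* ≈ 135, y* ≈ 41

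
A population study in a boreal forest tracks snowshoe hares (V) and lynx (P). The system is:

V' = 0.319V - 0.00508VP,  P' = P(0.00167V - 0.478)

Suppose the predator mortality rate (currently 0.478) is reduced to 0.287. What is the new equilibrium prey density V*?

At the interior fixed point, setting dP/dt = 0 with P > 0 fixes V* = (predator death rate)/(VP coefficient) — independent of the other coefficients.
With the change, V* = 0.287/0.00167 = 172; it falls from 286.

V* ≈ 172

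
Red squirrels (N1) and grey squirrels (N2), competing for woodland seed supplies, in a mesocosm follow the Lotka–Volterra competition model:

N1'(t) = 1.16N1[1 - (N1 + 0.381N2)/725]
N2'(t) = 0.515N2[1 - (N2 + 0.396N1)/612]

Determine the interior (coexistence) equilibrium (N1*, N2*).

N1* ≈ 579, N2* ≈ 383

Setting both brackets to zero gives the nullclines N1 + 0.381N2 = 725 and 0.396N1 + N2 = 612.
Substituting N2 = 612 - 0.396N1 into the first: N1(1 - 0.381·0.396) = 725 - 0.381·612.
So N1* = 492/0.849 = 579, and then N2* = 612 - 0.396·579 = 383.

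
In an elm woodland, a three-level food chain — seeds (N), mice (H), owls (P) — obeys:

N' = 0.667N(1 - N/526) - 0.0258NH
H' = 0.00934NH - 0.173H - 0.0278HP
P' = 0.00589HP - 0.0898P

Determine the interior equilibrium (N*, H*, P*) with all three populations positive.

From dP/dt = 0: 0.00589H* = 0.0898, so H* = 15.2.
From dN/dt = 0: 0.667(1 - N*/526) = 0.0258·15.2, giving N* = 526·(1 - 0.59) = 216.
From dH/dt = 0: 0.00934·216 - 0.173 = 0.0278P*, so P* = 1.84/0.0278 = 66.3.

N* ≈ 216, H* ≈ 15.2, P* ≈ 66.3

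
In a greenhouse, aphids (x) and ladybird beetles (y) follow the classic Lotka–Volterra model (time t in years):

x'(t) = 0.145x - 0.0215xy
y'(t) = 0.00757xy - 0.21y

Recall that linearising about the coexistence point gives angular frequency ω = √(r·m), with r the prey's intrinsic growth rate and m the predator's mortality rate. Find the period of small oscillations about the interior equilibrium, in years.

T ≈ 36 years

Here r = 0.145 and m = 0.21, so r·m = 0.0304.
ω = √0.0304 = 0.174 per year, hence T = 2π/ω ≈ 36 years.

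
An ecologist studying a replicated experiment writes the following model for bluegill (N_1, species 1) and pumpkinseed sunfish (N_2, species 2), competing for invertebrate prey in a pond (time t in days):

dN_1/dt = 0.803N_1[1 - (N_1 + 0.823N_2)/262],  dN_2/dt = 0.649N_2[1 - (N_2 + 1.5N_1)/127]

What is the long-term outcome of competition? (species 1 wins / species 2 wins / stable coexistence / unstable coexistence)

species 1 excludes species 2

Compare the nullcline intercepts: K1/α12 = 262/0.823 = 318 > K2 = 127; K2/α21 = 127/1.5 = 84.7 < K1 = 262.
Since the inequalities point opposite ways, species 1 can invade but species 2 cannot.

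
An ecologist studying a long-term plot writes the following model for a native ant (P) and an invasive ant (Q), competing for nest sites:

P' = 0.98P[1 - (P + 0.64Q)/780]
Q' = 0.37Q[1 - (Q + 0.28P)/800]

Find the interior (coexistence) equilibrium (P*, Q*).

Setting both brackets to zero gives the nullclines P + 0.64Q = 780 and 0.28P + Q = 800.
Substituting Q = 800 - 0.28P into the first: P(1 - 0.64·0.28) = 780 - 0.64·800.
So P* = 268/0.821 = 327, and then Q* = 800 - 0.28·327 = 709.

P* ≈ 327, Q* ≈ 709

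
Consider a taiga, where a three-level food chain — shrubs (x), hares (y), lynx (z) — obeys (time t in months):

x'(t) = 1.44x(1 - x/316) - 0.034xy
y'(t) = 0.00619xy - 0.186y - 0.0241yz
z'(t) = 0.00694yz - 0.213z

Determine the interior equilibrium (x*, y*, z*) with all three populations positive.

From dz/dt = 0: 0.00694y* = 0.213, so y* = 30.7.
From dx/dt = 0: 1.44(1 - x*/316) = 0.034·30.7, giving x* = 316·(1 - 0.725) = 87.
From dy/dt = 0: 0.00619·87 - 0.186 = 0.0241z*, so z* = 0.353/0.0241 = 14.6.

x* ≈ 87, y* ≈ 30.7, z* ≈ 14.6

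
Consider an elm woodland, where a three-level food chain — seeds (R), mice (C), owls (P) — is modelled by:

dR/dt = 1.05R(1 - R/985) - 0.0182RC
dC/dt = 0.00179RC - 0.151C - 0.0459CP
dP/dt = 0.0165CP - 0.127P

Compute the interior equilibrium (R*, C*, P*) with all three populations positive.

From dP/dt = 0: 0.0165C* = 0.127, so C* = 7.7.
From dR/dt = 0: 1.05(1 - R*/985) = 0.0182·7.7, giving R* = 985·(1 - 0.133) = 854.
From dC/dt = 0: 0.00179·854 - 0.151 = 0.0459P*, so P* = 1.38/0.0459 = 30.

R* ≈ 854, C* ≈ 7.7, P* ≈ 30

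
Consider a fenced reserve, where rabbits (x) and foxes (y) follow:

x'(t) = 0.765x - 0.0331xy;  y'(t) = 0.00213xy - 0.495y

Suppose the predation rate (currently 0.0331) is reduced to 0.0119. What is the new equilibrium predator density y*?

y* ≈ 64.3

At the interior fixed point, setting dx/dt = 0 with x > 0 fixes y* = (prey growth rate)/(xy coefficient) — independent of the other coefficients.
With the change, y* = 0.765/0.0119 = 64.3; it rises from 23.1.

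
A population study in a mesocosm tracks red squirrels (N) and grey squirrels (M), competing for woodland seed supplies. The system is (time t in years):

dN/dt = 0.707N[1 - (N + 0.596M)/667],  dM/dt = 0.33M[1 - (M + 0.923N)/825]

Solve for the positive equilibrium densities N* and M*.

N* ≈ 390, M* ≈ 465

Setting both brackets to zero gives the nullclines N + 0.596M = 667 and 0.923N + M = 825.
Substituting M = 825 - 0.923N into the first: N(1 - 0.596·0.923) = 667 - 0.596·825.
So N* = 175/0.45 = 390, and then M* = 825 - 0.923·390 = 465.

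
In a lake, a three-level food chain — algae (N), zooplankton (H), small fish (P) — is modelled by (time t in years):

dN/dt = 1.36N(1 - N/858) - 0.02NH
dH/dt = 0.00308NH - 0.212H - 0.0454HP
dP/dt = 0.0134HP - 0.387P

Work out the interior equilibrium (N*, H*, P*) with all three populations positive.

N* ≈ 494, H* ≈ 28.9, P* ≈ 28.8

From dP/dt = 0: 0.0134H* = 0.387, so H* = 28.9.
From dN/dt = 0: 1.36(1 - N*/858) = 0.02·28.9, giving N* = 858·(1 - 0.425) = 494.
From dH/dt = 0: 0.00308·494 - 0.212 = 0.0454P*, so P* = 1.31/0.0454 = 28.8.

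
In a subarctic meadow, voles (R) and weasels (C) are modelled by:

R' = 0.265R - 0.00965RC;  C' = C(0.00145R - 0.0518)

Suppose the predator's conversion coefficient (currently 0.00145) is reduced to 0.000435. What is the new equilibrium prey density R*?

R* ≈ 119

At the interior fixed point, setting dC/dt = 0 with C > 0 fixes R* = (predator death rate)/(RC coefficient) — independent of the other coefficients.
With the change, R* = 0.0518/0.000435 = 119; it rises from 35.7.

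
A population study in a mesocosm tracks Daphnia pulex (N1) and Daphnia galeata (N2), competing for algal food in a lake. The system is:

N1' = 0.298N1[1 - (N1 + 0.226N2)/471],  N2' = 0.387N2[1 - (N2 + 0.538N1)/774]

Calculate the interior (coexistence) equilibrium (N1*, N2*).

N1* ≈ 337, N2* ≈ 593

Setting both brackets to zero gives the nullclines N1 + 0.226N2 = 471 and 0.538N1 + N2 = 774.
Substituting N2 = 774 - 0.538N1 into the first: N1(1 - 0.226·0.538) = 471 - 0.226·774.
So N1* = 296/0.878 = 337, and then N2* = 774 - 0.538·337 = 593.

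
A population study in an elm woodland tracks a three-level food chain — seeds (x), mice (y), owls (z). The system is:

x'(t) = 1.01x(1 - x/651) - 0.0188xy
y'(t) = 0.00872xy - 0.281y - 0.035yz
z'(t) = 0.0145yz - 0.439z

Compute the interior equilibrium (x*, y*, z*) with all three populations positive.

x* ≈ 284, y* ≈ 30.3, z* ≈ 62.8

From dz/dt = 0: 0.0145y* = 0.439, so y* = 30.3.
From dx/dt = 0: 1.01(1 - x*/651) = 0.0188·30.3, giving x* = 651·(1 - 0.564) = 284.
From dy/dt = 0: 0.00872·284 - 0.281 = 0.035z*, so z* = 2.2/0.035 = 62.8.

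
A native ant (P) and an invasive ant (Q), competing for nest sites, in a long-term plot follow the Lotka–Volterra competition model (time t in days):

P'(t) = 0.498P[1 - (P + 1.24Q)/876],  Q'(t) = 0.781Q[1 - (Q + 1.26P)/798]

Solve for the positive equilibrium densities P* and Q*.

Setting both brackets to zero gives the nullclines P + 1.24Q = 876 and 1.26P + Q = 798.
Substituting Q = 798 - 1.26P into the first: P(1 - 1.24·1.26) = 876 - 1.24·798.
So P* = -114/-0.562 = 202, and then Q* = 798 - 1.26·202 = 544.

P* ≈ 202, Q* ≈ 544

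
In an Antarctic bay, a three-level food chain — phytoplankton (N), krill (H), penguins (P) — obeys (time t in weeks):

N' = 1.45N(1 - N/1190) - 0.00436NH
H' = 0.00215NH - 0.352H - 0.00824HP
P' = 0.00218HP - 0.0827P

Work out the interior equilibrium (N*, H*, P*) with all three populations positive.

From dP/dt = 0: 0.00218H* = 0.0827, so H* = 37.9.
From dN/dt = 0: 1.45(1 - N*/1190) = 0.00436·37.9, giving N* = 1190·(1 - 0.114) = 1050.
From dH/dt = 0: 0.00215·1050 - 0.352 = 0.00824P*, so P* = 1.91/0.00824 = 232.

N* ≈ 1050, H* ≈ 37.9, P* ≈ 232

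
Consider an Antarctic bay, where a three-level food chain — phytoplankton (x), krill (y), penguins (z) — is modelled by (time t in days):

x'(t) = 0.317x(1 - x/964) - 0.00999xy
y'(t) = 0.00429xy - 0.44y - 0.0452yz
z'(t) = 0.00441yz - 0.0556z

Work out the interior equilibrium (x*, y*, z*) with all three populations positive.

x* ≈ 581, y* ≈ 12.6, z* ≈ 45.4

From dz/dt = 0: 0.00441y* = 0.0556, so y* = 12.6.
From dx/dt = 0: 0.317(1 - x*/964) = 0.00999·12.6, giving x* = 964·(1 - 0.397) = 581.
From dy/dt = 0: 0.00429·581 - 0.44 = 0.0452z*, so z* = 2.05/0.0452 = 45.4.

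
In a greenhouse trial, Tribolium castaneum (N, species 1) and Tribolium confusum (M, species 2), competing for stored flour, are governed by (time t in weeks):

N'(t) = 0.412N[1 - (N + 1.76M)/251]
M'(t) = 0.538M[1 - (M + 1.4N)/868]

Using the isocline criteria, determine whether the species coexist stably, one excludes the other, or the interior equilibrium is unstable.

species 2 excludes species 1

Compare the nullcline intercepts: K1/α12 = 251/1.76 = 143 < K2 = 868; K2/α21 = 868/1.4 = 620 > K1 = 251.
Since the inequalities point opposite ways, species 2 can invade but species 1 cannot.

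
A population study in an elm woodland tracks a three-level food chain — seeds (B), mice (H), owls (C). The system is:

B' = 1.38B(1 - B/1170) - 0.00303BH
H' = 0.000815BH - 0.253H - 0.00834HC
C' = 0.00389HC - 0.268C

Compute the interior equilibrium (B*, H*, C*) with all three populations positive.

B* ≈ 993, H* ≈ 68.9, C* ≈ 66.7

From dC/dt = 0: 0.00389H* = 0.268, so H* = 68.9.
From dB/dt = 0: 1.38(1 - B*/1170) = 0.00303·68.9, giving B* = 1170·(1 - 0.151) = 993.
From dH/dt = 0: 0.000815·993 - 0.253 = 0.00834C*, so C* = 0.556/0.00834 = 66.7.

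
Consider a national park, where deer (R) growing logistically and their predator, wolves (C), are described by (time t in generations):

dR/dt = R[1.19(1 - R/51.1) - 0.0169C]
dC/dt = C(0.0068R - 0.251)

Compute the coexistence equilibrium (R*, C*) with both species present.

From dC/dt = 0 with C > 0: 0.0068R* = 0.251, so R* = 36.9.
Substitute into dR/dt = 0: 1.19(1 - 36.9/51.1) = 0.0169C*.
The bracket is 0.278, giving C* = 0.33/0.0169 = 19.6.

R* ≈ 36.9, C* ≈ 19.6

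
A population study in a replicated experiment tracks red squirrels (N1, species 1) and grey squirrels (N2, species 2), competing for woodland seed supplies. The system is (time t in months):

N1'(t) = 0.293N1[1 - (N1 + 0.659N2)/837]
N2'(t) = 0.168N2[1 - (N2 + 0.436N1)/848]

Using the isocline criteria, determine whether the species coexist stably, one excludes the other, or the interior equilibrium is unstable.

Compare the nullcline intercepts: K1/α12 = 837/0.659 = 1270 > K2 = 848; K2/α21 = 848/0.436 = 1940 > K1 = 837.
Since both inequalities hold, each species can invade when rare, so the interior equilibrium is stable.

stable coexistence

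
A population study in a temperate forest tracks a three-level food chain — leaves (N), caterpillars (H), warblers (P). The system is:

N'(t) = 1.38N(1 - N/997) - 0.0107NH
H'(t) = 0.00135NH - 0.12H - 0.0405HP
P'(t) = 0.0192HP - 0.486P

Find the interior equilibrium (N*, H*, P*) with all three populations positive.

From dP/dt = 0: 0.0192H* = 0.486, so H* = 25.3.
From dN/dt = 0: 1.38(1 - N*/997) = 0.0107·25.3, giving N* = 997·(1 - 0.196) = 801.
From dH/dt = 0: 0.00135·801 - 0.12 = 0.0405P*, so P* = 0.962/0.0405 = 23.7.

N* ≈ 801, H* ≈ 25.3, P* ≈ 23.7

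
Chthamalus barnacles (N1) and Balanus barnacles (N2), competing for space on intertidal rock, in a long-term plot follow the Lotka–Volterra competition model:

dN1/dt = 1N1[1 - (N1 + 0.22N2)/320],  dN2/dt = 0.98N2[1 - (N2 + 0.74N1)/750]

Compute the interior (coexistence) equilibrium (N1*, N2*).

N1* ≈ 185, N2* ≈ 613

Setting both brackets to zero gives the nullclines N1 + 0.22N2 = 320 and 0.74N1 + N2 = 750.
Substituting N2 = 750 - 0.74N1 into the first: N1(1 - 0.22·0.74) = 320 - 0.22·750.
So N1* = 155/0.837 = 185, and then N2* = 750 - 0.74·185 = 613.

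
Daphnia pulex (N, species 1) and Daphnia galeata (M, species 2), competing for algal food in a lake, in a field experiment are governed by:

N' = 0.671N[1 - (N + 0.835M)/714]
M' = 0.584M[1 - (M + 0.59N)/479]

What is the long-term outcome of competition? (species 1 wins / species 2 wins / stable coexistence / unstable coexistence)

Compare the nullcline intercepts: K1/α12 = 714/0.835 = 855 > K2 = 479; K2/α21 = 479/0.59 = 812 > K1 = 714.
Since both inequalities hold, each species can invade when rare, so the interior equilibrium is stable.

stable coexistence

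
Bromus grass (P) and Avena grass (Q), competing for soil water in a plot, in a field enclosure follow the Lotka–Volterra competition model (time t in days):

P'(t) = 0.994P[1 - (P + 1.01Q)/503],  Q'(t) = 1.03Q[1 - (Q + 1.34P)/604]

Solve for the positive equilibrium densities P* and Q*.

P* ≈ 303, Q* ≈ 198

Setting both brackets to zero gives the nullclines P + 1.01Q = 503 and 1.34P + Q = 604.
Substituting Q = 604 - 1.34P into the first: P(1 - 1.01·1.34) = 503 - 1.01·604.
So P* = -107/-0.353 = 303, and then Q* = 604 - 1.34·303 = 198.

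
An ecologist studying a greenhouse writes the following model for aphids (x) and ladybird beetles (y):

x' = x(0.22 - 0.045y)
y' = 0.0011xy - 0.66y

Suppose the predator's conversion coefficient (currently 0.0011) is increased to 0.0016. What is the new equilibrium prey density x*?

x* ≈ 412

At the interior fixed point, setting dy/dt = 0 with y > 0 fixes x* = (predator death rate)/(xy coefficient) — independent of the other coefficients.
With the change, x* = 0.66/0.0016 = 412; it falls from 600.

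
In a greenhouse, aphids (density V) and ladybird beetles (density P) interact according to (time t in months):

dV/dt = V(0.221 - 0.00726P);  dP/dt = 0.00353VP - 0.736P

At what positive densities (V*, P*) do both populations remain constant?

Set dP/dt = 0 with P > 0: 0.00353V - 0.736 = 0, so V* = 0.736/0.00353 = 208.
Set dV/dt = 0 with V > 0: 0.221 - 0.00726P = 0, so P* = 0.221/0.00726 = 30.4.

V* ≈ 208, P* ≈ 30.4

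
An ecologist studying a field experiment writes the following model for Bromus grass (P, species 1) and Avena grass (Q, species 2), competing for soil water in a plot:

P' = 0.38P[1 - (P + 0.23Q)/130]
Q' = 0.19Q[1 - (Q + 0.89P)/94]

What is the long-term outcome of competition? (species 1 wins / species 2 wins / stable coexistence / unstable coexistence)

species 1 excludes species 2

Compare the nullcline intercepts: K1/α12 = 130/0.23 = 565 > K2 = 94; K2/α21 = 94/0.89 = 106 < K1 = 130.
Since the inequalities point opposite ways, species 1 can invade but species 2 cannot.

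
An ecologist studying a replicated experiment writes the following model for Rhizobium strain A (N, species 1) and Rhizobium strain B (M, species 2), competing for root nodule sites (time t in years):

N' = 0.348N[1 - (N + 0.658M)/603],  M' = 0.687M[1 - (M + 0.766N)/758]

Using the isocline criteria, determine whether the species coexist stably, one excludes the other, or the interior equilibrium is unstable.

Compare the nullcline intercepts: K1/α12 = 603/0.658 = 916 > K2 = 758; K2/α21 = 758/0.766 = 990 > K1 = 603.
Since both inequalities hold, each species can invade when rare, so the interior equilibrium is stable.

stable coexistence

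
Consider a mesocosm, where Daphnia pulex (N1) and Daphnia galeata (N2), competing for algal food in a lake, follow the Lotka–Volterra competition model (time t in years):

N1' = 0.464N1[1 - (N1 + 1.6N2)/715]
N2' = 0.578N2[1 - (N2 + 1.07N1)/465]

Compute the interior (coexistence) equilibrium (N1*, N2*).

Setting both brackets to zero gives the nullclines N1 + 1.6N2 = 715 and 1.07N1 + N2 = 465.
Substituting N2 = 465 - 1.07N1 into the first: N1(1 - 1.6·1.07) = 715 - 1.6·465.
So N1* = -29/-0.712 = 40.7, and then N2* = 465 - 1.07·40.7 = 421.

N1* ≈ 40.7, N2* ≈ 421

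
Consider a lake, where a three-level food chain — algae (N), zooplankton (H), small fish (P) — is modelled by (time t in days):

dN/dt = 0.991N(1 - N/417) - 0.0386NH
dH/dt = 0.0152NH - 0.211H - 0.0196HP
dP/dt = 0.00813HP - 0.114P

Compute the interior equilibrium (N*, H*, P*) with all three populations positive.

N* ≈ 189, H* ≈ 14, P* ≈ 136

From dP/dt = 0: 0.00813H* = 0.114, so H* = 14.
From dN/dt = 0: 0.991(1 - N*/417) = 0.0386·14, giving N* = 417·(1 - 0.546) = 189.
From dH/dt = 0: 0.0152·189 - 0.211 = 0.0196P*, so P* = 2.67/0.0196 = 136.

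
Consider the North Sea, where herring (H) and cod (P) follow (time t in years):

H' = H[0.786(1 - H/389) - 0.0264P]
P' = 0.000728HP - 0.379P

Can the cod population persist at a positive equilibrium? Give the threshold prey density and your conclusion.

Threshold H = 521; K < 521, so no, the predator goes extinct.

The predator equation gives dP/dt > 0 only when H > 0.379/0.000728 = 521.
Without the predator, H → K = 389. Since 389 < 521, the predator cannot invade.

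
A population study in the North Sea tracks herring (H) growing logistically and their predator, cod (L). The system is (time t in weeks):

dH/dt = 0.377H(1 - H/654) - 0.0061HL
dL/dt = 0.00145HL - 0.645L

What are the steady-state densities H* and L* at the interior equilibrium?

H* ≈ 445, L* ≈ 19.8

From dL/dt = 0 with L > 0: 0.00145H* = 0.645, so H* = 445.
Substitute into dH/dt = 0: 0.377(1 - 445/654) = 0.0061L*.
The bracket is 0.32, giving L* = 0.121/0.0061 = 19.8.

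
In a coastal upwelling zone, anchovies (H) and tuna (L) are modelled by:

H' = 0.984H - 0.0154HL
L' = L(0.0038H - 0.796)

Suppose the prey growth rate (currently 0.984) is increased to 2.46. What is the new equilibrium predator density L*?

At the interior fixed point, setting dH/dt = 0 with H > 0 fixes L* = (prey growth rate)/(HL coefficient) — independent of the other coefficients.
With the change, L* = 2.46/0.0154 = 160; it rises from 63.9.

L* ≈ 160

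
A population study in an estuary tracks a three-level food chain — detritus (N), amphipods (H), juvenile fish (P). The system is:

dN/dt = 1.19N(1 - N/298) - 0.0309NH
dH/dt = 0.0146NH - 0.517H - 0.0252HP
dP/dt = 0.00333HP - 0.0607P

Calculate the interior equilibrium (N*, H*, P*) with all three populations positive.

From dP/dt = 0: 0.00333H* = 0.0607, so H* = 18.2.
From dN/dt = 0: 1.19(1 - N*/298) = 0.0309·18.2, giving N* = 298·(1 - 0.473) = 157.
From dH/dt = 0: 0.0146·157 - 0.517 = 0.0252P*, so P* = 1.77/0.0252 = 70.4.

N* ≈ 157, H* ≈ 18.2, P* ≈ 70.4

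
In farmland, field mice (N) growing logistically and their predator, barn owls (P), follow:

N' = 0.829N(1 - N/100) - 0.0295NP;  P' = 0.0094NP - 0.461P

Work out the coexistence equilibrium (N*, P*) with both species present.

N* ≈ 49, P* ≈ 14.3

From dP/dt = 0 with P > 0: 0.0094N* = 0.461, so N* = 49.
Substitute into dN/dt = 0: 0.829(1 - 49/100) = 0.0295P*.
The bracket is 0.51, giving P* = 0.422/0.0295 = 14.3.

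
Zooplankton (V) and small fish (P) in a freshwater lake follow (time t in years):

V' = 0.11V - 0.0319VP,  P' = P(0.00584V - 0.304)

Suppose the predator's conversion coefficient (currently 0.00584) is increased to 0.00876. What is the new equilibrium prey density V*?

V* ≈ 34.7

At the interior fixed point, setting dP/dt = 0 with P > 0 fixes V* = (predator death rate)/(VP coefficient) — independent of the other coefficients.
With the change, V* = 0.304/0.00876 = 34.7; it falls from 52.1.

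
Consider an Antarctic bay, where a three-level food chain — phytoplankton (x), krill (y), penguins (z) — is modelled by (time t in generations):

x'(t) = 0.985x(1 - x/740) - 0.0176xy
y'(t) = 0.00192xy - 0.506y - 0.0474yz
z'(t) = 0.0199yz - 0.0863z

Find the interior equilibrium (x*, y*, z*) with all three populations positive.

x* ≈ 683, y* ≈ 4.34, z* ≈ 17

From dz/dt = 0: 0.0199y* = 0.0863, so y* = 4.34.
From dx/dt = 0: 0.985(1 - x*/740) = 0.0176·4.34, giving x* = 740·(1 - 0.0775) = 683.
From dy/dt = 0: 0.00192·683 - 0.506 = 0.0474z*, so z* = 0.805/0.0474 = 17.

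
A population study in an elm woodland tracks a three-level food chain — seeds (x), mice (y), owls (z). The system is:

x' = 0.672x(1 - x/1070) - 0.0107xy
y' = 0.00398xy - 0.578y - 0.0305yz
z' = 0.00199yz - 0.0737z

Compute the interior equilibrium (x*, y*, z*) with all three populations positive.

x* ≈ 439, y* ≈ 37, z* ≈ 38.3

From dz/dt = 0: 0.00199y* = 0.0737, so y* = 37.
From dx/dt = 0: 0.672(1 - x*/1070) = 0.0107·37, giving x* = 1070·(1 - 0.59) = 439.
From dy/dt = 0: 0.00398·439 - 0.578 = 0.0305z*, so z* = 1.17/0.0305 = 38.3.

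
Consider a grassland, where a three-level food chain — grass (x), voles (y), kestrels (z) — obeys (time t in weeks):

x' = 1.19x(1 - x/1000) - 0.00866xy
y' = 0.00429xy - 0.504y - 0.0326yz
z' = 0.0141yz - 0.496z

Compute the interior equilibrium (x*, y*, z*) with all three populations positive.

From dz/dt = 0: 0.0141y* = 0.496, so y* = 35.2.
From dx/dt = 0: 1.19(1 - x*/1000) = 0.00866·35.2, giving x* = 1000·(1 - 0.256) = 744.
From dy/dt = 0: 0.00429·744 - 0.504 = 0.0326z*, so z* = 2.69/0.0326 = 82.4.

x* ≈ 744, y* ≈ 35.2, z* ≈ 82.4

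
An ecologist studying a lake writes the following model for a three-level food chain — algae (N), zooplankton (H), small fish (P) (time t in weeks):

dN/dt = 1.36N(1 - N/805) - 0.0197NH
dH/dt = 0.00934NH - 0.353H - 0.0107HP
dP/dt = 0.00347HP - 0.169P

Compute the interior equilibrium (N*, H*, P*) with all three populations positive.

N* ≈ 237, H* ≈ 48.7, P* ≈ 174

From dP/dt = 0: 0.00347H* = 0.169, so H* = 48.7.
From dN/dt = 0: 1.36(1 - N*/805) = 0.0197·48.7, giving N* = 805·(1 - 0.705) = 237.
From dH/dt = 0: 0.00934·237 - 0.353 = 0.0107P*, so P* = 1.86/0.0107 = 174.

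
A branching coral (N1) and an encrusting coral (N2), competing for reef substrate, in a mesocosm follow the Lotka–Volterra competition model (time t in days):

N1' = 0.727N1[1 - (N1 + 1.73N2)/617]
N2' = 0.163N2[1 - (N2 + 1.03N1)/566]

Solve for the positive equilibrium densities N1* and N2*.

N1* ≈ 463, N2* ≈ 88.9

Setting both brackets to zero gives the nullclines N1 + 1.73N2 = 617 and 1.03N1 + N2 = 566.
Substituting N2 = 566 - 1.03N1 into the first: N1(1 - 1.73·1.03) = 617 - 1.73·566.
So N1* = -362/-0.782 = 463, and then N2* = 566 - 1.03·463 = 88.9.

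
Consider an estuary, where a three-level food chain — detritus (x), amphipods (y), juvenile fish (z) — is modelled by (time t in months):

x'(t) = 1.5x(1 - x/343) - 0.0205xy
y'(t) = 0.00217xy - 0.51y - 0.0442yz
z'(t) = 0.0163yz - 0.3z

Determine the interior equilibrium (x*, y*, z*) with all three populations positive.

x* ≈ 257, y* ≈ 18.4, z* ≈ 1.07

From dz/dt = 0: 0.0163y* = 0.3, so y* = 18.4.
From dx/dt = 0: 1.5(1 - x*/343) = 0.0205·18.4, giving x* = 343·(1 - 0.252) = 257.
From dy/dt = 0: 0.00217·257 - 0.51 = 0.0442z*, so z* = 0.0471/0.0442 = 1.07.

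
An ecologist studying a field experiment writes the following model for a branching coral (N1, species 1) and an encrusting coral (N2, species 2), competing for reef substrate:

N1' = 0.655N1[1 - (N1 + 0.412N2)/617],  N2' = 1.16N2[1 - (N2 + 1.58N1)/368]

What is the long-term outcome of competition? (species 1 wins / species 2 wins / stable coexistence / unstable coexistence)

Compare the nullcline intercepts: K1/α12 = 617/0.412 = 1500 > K2 = 368; K2/α21 = 368/1.58 = 233 < K1 = 617.
Since the inequalities point opposite ways, species 1 can invade but species 2 cannot.

species 1 excludes species 2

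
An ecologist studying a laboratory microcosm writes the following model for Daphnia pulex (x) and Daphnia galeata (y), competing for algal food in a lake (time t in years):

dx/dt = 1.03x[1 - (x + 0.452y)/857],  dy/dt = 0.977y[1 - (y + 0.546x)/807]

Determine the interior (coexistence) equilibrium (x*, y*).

Setting both brackets to zero gives the nullclines x + 0.452y = 857 and 0.546x + y = 807.
Substituting y = 807 - 0.546x into the first: x(1 - 0.452·0.546) = 857 - 0.452·807.
So x* = 492/0.753 = 654, and then y* = 807 - 0.546·654 = 450.

x* ≈ 654, y* ≈ 450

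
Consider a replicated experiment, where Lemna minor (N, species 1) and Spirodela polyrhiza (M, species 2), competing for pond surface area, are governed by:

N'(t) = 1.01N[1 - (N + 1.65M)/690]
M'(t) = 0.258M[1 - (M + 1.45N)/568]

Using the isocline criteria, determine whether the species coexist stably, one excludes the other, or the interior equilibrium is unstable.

Compare the nullcline intercepts: K1/α12 = 690/1.65 = 418 < K2 = 568; K2/α21 = 568/1.45 = 392 < K1 = 690.
Since both are reversed, neither can invade when rare; the interior point is a saddle.

unstable coexistence (outcome depends on initial conditions)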